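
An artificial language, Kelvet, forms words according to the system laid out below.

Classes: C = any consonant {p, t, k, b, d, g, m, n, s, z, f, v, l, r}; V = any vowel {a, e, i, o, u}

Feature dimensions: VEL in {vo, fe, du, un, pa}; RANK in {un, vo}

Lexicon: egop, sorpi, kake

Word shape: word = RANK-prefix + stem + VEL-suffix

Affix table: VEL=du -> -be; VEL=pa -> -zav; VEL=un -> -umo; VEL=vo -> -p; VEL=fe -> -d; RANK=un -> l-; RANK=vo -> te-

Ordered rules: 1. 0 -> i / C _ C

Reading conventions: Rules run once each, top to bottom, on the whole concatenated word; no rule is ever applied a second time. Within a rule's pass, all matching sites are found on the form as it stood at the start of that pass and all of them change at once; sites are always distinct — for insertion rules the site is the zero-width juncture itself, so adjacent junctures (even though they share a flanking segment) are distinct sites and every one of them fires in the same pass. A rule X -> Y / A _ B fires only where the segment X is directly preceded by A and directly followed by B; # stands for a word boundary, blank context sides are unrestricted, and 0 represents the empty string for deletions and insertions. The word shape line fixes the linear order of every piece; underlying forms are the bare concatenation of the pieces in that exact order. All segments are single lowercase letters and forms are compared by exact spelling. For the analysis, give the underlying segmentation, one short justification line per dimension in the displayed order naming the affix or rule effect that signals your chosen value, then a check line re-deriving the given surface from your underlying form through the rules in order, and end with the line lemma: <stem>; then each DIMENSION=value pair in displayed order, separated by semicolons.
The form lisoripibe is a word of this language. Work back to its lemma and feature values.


underlying: l-sorpi-be
VEL=du - signalled by the affix -be
RANK=un - signalled by the affix l-
check: lsorpibe -> lisoripibe
lemma: sorpi; VEL=du; RANK=un


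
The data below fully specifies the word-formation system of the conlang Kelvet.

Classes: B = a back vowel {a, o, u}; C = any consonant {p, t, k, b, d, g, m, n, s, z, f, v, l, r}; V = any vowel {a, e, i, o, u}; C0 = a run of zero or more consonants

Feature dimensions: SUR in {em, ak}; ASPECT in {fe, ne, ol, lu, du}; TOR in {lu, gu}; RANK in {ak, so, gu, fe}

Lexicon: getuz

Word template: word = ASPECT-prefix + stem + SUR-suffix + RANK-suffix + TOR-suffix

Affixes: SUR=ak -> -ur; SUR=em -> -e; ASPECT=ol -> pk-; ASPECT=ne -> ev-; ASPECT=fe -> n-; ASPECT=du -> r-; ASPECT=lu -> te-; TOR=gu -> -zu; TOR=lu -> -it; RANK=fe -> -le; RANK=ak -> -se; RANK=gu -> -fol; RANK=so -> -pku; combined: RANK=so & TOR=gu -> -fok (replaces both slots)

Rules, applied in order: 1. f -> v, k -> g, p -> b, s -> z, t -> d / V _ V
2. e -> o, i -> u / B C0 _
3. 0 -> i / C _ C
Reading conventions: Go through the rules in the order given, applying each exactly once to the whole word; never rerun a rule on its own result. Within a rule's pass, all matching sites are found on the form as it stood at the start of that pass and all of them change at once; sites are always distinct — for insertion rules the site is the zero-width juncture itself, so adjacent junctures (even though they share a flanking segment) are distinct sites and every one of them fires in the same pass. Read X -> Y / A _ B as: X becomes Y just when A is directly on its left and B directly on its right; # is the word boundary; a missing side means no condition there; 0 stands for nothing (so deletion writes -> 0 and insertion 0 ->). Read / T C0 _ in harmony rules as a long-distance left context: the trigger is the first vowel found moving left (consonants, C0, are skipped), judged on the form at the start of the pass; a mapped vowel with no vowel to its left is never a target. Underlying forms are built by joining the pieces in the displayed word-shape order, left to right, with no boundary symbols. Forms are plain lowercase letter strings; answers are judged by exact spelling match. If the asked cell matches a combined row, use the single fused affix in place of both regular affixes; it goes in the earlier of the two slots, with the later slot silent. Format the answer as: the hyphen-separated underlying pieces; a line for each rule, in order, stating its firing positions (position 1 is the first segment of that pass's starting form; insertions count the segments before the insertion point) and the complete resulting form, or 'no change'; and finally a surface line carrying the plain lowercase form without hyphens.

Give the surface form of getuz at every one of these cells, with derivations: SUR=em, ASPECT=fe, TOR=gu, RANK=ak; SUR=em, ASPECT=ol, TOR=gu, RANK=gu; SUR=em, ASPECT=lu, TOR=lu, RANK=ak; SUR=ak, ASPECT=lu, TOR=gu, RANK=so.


cell SUR=em, ASPECT=fe, TOR=gu, RANK=ak:
underlying: n-getuz-e-se-zu
1. f -> v, k -> g, p -> b, s -> z, t -> d / V _ V: fires at position(s) 4, 8: ngeduzezezu
2. e -> o, i -> u / B C0 _: fires at position(s) 7: ngeduzozezu
3. 0 -> i / C _ C: inserts after position(s) 1: nigeduzozezu
surface: nigeduzozezu

cell SUR=em, ASPECT=ol, TOR=gu, RANK=gu:
underlying: pk-getuz-e-fol-zu
1. f -> v, k -> g, p -> b, s -> z, t -> d / V _ V: fires at position(s) 5, 9: pkgeduzevolzu
2. e -> o, i -> u / B C0 _: fires at position(s) 8: pkgeduzovolzu
3. 0 -> i / C _ C: inserts after position(s) 1, 2, 11: pikigeduzovolizu
surface: pikigeduzovolizu

cell SUR=em, ASPECT=lu, TOR=lu, RANK=ak:
underlying: te-getuz-e-se-it
1. f -> v, k -> g, p -> b, s -> z, t -> d / V _ V: fires at position(s) 5, 9: tegeduzezeit
2. e -> o, i -> u / B C0 _: fires at position(s) 8: tegeduzozeit
3. 0 -> i / C _ C: no change
surface: tegeduzozeit

cell SUR=ak, ASPECT=lu, TOR=gu, RANK=so:
underlying: te-getuz-ur-fok
1. f -> v, k -> g, p -> b, s -> z, t -> d / V _ V: fires at position(s) 5: tegeduzurfok
2. e -> o, i -> u / B C0 _: no change
3. 0 -> i / C _ C: inserts after position(s) 9: tegeduzurifok
surface: tegeduzurifok


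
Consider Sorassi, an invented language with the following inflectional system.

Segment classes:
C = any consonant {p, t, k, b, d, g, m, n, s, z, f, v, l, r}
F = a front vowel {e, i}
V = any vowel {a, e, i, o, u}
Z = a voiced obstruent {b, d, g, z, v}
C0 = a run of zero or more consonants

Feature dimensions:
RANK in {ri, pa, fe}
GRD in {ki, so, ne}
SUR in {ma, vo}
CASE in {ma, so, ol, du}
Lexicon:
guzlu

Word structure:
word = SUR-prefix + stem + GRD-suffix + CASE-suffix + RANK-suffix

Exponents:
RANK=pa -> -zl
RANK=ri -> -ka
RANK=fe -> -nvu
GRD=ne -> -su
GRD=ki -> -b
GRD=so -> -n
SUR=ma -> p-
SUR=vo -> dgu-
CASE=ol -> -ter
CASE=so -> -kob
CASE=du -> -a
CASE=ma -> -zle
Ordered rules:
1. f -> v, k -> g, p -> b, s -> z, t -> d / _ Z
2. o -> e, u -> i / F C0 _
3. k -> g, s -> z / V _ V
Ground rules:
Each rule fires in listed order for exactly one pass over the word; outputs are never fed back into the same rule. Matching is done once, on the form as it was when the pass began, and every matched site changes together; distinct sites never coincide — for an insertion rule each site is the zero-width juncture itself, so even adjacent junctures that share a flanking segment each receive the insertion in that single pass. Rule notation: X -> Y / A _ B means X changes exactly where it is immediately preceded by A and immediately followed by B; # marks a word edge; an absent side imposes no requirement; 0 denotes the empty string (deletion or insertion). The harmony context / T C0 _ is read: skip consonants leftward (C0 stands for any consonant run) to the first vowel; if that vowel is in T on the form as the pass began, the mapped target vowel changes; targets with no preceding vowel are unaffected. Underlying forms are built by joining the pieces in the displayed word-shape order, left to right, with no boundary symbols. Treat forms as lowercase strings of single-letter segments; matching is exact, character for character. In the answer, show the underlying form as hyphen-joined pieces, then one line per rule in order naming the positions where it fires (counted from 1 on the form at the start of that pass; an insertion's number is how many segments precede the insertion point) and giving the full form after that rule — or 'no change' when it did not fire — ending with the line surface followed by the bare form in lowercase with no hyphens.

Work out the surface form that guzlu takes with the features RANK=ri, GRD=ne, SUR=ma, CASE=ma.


underlying: p-guzlu-su-zle-ka
1. f -> v, k -> g, p -> b, s -> z, t -> d / _ Z: fires at position(s) 1: bguzlusuzleka
2. o -> e, u -> i / F C0 _: no change
3. k -> g, s -> z / V _ V: fires at position(s) 7, 12: bguzluzuzlega
surface: bguzluzuzlega


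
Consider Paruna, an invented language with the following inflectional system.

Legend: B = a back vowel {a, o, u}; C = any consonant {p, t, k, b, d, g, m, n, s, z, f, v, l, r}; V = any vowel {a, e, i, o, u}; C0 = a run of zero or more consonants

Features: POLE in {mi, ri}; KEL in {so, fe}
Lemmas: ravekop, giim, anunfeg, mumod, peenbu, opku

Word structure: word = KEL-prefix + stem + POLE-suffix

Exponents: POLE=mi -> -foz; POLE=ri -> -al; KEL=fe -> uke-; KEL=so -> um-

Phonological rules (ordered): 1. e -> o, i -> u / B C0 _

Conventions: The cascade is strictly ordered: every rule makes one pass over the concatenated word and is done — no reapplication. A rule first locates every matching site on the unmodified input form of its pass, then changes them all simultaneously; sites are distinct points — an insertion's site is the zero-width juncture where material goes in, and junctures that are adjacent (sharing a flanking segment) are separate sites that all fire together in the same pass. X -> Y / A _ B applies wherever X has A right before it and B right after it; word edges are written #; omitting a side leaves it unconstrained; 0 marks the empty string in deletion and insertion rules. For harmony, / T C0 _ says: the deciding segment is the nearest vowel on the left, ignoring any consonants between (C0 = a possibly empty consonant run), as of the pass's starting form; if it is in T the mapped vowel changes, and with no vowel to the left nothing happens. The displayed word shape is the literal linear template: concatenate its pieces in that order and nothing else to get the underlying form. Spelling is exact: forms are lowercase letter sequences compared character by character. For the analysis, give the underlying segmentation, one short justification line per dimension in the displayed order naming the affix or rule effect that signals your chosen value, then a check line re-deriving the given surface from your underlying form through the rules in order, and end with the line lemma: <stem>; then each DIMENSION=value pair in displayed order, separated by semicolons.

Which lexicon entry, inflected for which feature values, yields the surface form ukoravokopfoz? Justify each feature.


underlying: uke-ravekop-foz
POLE=mi - signalled by the affix -foz
KEL=fe - signalled by the affix uke-
check: ukeravekopfoz -> ukoravokopfoz
lemma: ravekop; POLE=mi; KEL=fe


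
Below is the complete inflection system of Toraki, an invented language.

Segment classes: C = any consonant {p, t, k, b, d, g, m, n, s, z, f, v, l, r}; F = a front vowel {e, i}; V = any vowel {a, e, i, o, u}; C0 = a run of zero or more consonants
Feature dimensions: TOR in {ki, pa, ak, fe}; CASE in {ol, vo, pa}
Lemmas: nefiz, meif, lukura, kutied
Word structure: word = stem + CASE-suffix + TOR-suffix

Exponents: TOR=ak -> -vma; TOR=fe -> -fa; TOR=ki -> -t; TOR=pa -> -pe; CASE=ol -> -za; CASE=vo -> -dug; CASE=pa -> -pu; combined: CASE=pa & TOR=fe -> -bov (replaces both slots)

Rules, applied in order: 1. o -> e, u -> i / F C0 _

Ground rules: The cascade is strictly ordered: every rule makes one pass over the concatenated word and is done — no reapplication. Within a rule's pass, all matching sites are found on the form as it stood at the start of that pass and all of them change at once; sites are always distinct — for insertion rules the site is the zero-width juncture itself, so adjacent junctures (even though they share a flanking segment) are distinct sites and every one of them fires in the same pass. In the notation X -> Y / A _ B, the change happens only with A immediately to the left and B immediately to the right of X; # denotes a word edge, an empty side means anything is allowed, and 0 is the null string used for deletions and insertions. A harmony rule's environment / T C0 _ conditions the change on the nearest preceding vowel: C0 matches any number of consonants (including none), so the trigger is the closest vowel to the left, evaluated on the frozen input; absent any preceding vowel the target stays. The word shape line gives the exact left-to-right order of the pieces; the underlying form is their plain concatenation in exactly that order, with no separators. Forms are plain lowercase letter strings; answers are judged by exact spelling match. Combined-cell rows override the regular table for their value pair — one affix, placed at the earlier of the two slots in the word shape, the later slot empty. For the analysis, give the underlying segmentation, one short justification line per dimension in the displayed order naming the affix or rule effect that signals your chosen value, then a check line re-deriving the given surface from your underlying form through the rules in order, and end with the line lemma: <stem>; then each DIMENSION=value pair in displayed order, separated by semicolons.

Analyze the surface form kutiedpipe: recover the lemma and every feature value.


underlying: kutied-pu-pe
TOR=pa - signalled by the affix -pe
CASE=pa - signalled by the affix -pu
check: kutiedpupe -> kutiedpipe
lemma: kutied; TOR=pa; CASE=pa


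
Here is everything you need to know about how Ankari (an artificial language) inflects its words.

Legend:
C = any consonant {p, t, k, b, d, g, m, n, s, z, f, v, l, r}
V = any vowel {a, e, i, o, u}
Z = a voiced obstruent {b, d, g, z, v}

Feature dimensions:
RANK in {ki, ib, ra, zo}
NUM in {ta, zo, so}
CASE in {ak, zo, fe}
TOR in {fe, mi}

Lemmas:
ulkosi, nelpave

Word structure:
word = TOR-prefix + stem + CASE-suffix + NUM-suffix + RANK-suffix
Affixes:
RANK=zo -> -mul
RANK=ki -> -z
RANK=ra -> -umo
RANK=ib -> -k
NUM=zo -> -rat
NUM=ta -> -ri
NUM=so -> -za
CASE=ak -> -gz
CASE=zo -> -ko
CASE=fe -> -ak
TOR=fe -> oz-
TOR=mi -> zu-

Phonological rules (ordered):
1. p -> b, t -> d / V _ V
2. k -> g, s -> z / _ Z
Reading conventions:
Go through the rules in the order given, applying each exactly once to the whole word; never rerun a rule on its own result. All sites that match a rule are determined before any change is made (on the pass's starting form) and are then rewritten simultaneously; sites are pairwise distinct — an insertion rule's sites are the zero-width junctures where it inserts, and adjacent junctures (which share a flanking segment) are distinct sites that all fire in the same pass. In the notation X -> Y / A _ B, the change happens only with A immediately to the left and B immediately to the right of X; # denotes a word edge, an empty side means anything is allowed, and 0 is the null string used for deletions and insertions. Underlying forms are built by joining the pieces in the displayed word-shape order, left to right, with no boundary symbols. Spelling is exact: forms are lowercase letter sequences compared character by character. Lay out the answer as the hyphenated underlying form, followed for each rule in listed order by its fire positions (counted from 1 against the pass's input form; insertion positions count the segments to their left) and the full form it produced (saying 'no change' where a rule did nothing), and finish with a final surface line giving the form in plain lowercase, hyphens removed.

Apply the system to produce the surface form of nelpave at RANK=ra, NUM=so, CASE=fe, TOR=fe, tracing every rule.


underlying: oz-nelpave-ak-za-umo
1. p -> b, t -> d / V _ V: no change
2. k -> g, s -> z / _ Z: fires at position(s) 11: oznelpaveagzaumo
surface: oznelpaveagzaumo


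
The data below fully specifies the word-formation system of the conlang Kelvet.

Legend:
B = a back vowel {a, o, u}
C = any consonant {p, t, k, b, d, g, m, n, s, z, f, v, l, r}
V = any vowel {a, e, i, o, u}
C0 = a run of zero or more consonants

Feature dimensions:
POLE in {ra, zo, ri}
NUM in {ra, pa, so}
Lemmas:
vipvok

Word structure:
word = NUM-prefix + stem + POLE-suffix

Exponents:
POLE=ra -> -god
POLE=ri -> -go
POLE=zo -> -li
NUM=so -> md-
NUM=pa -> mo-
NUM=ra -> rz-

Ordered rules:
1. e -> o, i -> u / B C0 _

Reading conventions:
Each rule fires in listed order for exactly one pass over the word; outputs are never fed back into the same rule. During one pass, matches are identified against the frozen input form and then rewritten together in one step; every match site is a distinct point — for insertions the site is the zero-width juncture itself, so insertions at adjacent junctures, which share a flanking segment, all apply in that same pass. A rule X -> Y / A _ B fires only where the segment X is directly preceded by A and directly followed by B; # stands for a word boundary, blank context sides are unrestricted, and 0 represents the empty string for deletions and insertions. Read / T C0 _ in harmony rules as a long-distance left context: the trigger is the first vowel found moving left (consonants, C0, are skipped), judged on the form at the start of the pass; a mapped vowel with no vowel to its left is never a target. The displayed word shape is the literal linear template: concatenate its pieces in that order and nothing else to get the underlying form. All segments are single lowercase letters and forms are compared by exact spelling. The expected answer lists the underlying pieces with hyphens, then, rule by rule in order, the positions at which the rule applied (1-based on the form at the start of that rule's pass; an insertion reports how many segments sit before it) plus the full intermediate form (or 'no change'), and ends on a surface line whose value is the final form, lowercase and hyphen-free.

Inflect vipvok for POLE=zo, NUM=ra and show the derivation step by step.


underlying: rz-vipvok-li
1. e -> o, i -> u / B C0 _: fires at position(s) 10: rzvipvoklu
surface: rzvipvoklu


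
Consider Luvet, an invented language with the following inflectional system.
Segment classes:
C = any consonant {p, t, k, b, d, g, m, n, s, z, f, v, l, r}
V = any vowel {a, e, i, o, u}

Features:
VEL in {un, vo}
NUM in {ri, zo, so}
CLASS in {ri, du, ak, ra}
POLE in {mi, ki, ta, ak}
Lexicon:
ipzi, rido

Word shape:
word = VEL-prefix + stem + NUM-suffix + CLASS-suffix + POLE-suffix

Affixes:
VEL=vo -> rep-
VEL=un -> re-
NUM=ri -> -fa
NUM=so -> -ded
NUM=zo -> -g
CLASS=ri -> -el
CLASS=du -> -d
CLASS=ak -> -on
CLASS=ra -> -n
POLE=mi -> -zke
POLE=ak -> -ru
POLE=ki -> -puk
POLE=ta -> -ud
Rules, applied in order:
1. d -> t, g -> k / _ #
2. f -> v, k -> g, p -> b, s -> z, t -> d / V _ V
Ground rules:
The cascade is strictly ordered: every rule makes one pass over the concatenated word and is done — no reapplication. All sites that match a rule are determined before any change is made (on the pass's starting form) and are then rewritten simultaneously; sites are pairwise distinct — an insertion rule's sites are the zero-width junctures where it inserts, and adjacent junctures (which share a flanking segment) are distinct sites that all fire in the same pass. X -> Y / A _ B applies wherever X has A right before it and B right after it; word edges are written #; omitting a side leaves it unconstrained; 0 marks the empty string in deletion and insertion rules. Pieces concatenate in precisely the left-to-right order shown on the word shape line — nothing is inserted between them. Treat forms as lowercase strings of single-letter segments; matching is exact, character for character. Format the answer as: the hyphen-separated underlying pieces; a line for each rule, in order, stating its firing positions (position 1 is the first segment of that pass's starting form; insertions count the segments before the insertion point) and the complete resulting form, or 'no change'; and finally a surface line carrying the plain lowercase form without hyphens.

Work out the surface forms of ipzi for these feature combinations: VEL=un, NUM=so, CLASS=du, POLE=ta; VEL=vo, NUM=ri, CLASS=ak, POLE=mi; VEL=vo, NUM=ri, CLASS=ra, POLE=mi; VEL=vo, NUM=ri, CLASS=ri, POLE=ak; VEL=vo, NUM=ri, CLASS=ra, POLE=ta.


cell VEL=un, NUM=so, CLASS=du, POLE=ta:
underlying: re-ipzi-ded-d-ud
1. d -> t, g -> k / _ #: fires at position(s) 12: reipzideddut
2. f -> v, k -> g, p -> b, s -> z, t -> d / V _ V: no change
surface: reipzideddut

cell VEL=vo, NUM=ri, CLASS=ak, POLE=mi:
underlying: rep-ipzi-fa-on-zke
1. d -> t, g -> k / _ #: no change
2. f -> v, k -> g, p -> b, s -> z, t -> d / V _ V: fires at position(s) 3, 8: rebipzivaonzke
surface: rebipzivaonzke

cell VEL=vo, NUM=ri, CLASS=ra, POLE=mi:
underlying: rep-ipzi-fa-n-zke
1. d -> t, g -> k / _ #: no change
2. f -> v, k -> g, p -> b, s -> z, t -> d / V _ V: fires at position(s) 3, 8: rebipzivanzke
surface: rebipzivanzke

cell VEL=vo, NUM=ri, CLASS=ri, POLE=ak:
underlying: rep-ipzi-fa-el-ru
1. d -> t, g -> k / _ #: no change
2. f -> v, k -> g, p -> b, s -> z, t -> d / V _ V: fires at position(s) 3, 8: rebipzivaelru
surface: rebipzivaelru

cell VEL=vo, NUM=ri, CLASS=ra, POLE=ta:
underlying: rep-ipzi-fa-n-ud
1. d -> t, g -> k / _ #: fires at position(s) 12: repipzifanut
2. f -> v, k -> g, p -> b, s -> z, t -> d / V _ V: fires at position(s) 3, 8: rebipzivanut
surface: rebipzivanut


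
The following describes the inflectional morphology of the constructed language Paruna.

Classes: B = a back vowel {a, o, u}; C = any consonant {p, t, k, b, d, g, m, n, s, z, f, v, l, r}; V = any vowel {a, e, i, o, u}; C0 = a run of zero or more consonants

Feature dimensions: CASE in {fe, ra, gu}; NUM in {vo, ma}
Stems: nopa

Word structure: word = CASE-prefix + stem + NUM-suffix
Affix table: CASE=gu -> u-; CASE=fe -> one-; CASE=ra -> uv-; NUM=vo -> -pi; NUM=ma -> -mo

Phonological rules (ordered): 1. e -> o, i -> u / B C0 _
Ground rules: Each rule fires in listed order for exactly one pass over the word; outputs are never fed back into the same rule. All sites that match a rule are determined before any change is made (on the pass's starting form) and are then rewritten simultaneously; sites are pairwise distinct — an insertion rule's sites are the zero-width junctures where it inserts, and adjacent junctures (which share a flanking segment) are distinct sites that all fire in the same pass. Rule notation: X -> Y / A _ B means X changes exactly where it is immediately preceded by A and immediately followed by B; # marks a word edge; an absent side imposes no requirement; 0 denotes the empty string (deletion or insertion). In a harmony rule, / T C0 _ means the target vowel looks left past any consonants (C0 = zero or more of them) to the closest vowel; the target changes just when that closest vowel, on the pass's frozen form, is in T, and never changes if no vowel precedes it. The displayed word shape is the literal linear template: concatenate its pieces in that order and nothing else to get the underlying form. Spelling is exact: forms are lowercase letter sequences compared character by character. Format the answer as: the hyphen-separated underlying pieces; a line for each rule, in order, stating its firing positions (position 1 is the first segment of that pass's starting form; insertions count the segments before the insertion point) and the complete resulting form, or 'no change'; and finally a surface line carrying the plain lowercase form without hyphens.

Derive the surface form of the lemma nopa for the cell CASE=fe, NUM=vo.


underlying: one-nopa-pi
1. e -> o, i -> u / B C0 _: fires at position(s) 3, 9: ononopapu
surface: ononopapu


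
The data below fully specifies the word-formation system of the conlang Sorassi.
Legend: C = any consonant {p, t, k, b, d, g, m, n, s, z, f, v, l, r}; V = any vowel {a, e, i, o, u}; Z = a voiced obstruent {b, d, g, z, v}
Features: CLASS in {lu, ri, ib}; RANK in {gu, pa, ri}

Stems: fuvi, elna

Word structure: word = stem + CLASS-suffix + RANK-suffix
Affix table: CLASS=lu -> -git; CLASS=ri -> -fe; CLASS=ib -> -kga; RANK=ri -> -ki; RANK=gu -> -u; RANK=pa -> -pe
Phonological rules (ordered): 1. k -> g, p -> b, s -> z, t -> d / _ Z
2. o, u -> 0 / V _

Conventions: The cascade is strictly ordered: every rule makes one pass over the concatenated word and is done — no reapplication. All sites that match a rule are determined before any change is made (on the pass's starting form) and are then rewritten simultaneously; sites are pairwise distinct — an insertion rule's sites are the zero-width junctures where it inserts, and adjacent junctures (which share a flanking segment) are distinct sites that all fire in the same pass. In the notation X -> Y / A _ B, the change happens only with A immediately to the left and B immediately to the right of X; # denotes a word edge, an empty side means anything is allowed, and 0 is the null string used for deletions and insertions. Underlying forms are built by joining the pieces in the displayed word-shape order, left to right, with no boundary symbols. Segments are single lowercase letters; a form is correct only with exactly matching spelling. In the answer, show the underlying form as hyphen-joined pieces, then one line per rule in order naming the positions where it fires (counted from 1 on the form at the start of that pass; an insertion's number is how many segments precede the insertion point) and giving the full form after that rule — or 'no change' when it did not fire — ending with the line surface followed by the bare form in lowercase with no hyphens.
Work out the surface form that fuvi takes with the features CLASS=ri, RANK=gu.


underlying: fuvi-fe-u
1. k -> g, p -> b, s -> z, t -> d / _ Z: no change
2. o, u -> 0 / V _: fires at position(s) 7: fuvife
surface: fuvife


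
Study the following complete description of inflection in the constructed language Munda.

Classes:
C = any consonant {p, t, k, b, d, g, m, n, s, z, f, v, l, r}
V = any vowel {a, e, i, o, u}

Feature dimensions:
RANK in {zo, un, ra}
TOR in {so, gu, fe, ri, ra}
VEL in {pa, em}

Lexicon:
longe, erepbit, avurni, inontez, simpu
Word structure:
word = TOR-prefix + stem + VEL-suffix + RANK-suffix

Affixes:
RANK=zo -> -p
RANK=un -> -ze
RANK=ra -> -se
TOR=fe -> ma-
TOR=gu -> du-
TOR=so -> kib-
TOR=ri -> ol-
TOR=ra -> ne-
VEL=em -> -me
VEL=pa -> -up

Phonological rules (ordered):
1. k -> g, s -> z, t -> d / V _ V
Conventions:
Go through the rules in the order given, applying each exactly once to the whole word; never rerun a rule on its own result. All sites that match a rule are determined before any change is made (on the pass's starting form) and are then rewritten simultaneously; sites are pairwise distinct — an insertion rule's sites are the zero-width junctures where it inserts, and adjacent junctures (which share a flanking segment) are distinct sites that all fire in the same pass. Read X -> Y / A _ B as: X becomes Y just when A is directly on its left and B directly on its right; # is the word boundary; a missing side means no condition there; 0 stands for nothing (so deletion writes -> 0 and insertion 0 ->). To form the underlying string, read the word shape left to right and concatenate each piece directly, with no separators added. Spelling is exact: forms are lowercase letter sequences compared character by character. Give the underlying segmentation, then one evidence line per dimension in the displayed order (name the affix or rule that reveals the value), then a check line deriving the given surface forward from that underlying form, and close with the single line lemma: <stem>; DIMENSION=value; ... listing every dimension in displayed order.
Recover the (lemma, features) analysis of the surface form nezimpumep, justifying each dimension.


underlying: ne-simpu-me-p
RANK=zo - signalled by the affix -p
TOR=ra - signalled by the affix ne-
VEL=em - signalled by the affix -me
check: nesimpumep -> nezimpumep
lemma: simpu; RANK=zo; TOR=ra; VEL=em


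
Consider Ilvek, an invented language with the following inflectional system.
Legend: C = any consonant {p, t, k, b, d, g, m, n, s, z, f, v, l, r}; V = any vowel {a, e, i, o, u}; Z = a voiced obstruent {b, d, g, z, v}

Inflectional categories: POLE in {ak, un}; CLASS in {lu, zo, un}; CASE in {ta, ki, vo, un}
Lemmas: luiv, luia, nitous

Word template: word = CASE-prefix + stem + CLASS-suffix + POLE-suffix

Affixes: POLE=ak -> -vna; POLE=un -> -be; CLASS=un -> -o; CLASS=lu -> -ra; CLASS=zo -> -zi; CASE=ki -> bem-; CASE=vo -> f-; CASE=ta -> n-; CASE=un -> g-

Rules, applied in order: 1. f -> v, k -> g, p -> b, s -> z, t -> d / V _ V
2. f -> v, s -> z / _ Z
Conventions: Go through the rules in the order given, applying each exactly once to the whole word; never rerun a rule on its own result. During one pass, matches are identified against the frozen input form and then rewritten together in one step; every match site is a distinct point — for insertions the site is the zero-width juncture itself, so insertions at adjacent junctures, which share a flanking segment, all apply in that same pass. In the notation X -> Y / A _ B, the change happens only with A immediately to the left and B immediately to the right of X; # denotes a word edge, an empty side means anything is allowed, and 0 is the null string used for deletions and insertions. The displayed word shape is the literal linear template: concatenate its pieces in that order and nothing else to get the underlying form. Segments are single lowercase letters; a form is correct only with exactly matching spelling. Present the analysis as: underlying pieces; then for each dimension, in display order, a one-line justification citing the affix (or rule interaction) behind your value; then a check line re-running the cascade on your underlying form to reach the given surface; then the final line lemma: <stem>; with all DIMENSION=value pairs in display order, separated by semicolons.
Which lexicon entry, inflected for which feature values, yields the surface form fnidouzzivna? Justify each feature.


underlying: f-nitous-zi-vna
POLE=ak - signalled by the affix -vna
CLASS=zo - signalled by the affix -zi
CASE=vo - signalled by the affix f-
check: fnitouszivna -> fnidouszivna -> fnidouzzivna
lemma: nitous; POLE=ak; CLASS=zo; CASE=vo


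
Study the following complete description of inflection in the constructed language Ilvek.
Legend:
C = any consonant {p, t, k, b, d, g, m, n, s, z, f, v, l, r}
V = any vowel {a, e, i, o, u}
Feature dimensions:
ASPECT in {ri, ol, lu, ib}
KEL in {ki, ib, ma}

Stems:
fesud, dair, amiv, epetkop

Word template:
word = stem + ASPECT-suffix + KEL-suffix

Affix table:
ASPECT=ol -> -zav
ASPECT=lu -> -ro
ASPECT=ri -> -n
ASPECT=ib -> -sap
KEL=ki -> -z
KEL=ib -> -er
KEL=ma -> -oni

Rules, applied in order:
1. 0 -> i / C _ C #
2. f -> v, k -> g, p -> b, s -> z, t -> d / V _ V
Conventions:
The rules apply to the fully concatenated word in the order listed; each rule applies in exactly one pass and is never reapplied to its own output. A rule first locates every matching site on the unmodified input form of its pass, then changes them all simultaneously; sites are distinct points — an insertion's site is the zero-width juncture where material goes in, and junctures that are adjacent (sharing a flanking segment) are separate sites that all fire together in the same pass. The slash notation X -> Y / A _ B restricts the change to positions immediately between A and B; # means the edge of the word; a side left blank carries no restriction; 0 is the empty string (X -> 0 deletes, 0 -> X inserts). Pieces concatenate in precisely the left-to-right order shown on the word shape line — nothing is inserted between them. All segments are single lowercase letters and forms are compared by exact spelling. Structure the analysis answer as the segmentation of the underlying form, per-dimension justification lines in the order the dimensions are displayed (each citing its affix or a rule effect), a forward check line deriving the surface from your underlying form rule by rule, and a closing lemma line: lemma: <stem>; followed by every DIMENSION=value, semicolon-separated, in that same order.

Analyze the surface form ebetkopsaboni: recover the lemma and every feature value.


underlying: epetkop-sap-oni
ASPECT=ib - signalled by the affix -sap
KEL=ma - signalled by the affix -oni
check: epetkopsaponi -> epetkopsaponi -> ebetkopsaboni
lemma: epetkop; ASPECT=ib; KEL=ma


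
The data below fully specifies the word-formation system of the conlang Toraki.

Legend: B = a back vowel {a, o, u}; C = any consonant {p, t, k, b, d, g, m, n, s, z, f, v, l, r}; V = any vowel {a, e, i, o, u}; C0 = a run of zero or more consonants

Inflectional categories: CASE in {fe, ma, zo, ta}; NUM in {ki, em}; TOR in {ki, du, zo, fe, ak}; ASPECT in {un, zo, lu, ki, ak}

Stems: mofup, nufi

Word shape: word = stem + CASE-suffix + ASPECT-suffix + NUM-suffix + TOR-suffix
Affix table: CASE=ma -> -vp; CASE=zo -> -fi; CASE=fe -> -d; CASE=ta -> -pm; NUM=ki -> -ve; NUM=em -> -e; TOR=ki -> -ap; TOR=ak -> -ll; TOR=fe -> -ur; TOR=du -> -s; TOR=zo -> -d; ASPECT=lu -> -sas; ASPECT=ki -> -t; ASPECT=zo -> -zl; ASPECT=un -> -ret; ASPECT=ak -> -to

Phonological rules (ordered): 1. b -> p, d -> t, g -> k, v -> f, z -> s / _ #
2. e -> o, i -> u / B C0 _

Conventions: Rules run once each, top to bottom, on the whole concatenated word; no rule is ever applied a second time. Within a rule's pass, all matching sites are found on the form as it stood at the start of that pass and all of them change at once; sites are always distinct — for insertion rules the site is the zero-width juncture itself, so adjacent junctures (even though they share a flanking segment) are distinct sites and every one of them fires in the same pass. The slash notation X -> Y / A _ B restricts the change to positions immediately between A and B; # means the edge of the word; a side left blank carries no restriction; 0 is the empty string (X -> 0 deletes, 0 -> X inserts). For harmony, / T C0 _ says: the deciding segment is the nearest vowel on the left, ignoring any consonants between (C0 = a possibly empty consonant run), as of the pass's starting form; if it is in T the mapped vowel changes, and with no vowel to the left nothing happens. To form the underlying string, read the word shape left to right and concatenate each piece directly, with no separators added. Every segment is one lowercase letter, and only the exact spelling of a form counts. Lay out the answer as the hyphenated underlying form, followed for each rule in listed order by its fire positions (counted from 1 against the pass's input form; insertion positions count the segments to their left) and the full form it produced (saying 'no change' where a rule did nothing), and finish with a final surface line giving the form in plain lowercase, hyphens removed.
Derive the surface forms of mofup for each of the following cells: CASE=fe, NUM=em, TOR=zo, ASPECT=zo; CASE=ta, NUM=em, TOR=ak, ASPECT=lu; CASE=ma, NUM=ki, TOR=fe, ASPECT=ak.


cell CASE=fe, NUM=em, TOR=zo, ASPECT=zo:
underlying: mofup-d-zl-e-d
1. b -> p, d -> t, g -> k, v -> f, z -> s / _ #: fires at position(s) 10: mofupdzlet
2. e -> o, i -> u / B C0 _: fires at position(s) 9: mofupdzlot
surface: mofupdzlot

cell CASE=ta, NUM=em, TOR=ak, ASPECT=lu:
underlying: mofup-pm-sas-e-ll
1. b -> p, d -> t, g -> k, v -> f, z -> s / _ #: no change
2. e -> o, i -> u / B C0 _: fires at position(s) 11: mofuppmsasoll
surface: mofuppmsasoll

cell CASE=ma, NUM=ki, TOR=fe, ASPECT=ak:
underlying: mofup-vp-to-ve-ur
1. b -> p, d -> t, g -> k, v -> f, z -> s / _ #: no change
2. e -> o, i -> u / B C0 _: fires at position(s) 11: mofupvptovour
surface: mofupvptovour


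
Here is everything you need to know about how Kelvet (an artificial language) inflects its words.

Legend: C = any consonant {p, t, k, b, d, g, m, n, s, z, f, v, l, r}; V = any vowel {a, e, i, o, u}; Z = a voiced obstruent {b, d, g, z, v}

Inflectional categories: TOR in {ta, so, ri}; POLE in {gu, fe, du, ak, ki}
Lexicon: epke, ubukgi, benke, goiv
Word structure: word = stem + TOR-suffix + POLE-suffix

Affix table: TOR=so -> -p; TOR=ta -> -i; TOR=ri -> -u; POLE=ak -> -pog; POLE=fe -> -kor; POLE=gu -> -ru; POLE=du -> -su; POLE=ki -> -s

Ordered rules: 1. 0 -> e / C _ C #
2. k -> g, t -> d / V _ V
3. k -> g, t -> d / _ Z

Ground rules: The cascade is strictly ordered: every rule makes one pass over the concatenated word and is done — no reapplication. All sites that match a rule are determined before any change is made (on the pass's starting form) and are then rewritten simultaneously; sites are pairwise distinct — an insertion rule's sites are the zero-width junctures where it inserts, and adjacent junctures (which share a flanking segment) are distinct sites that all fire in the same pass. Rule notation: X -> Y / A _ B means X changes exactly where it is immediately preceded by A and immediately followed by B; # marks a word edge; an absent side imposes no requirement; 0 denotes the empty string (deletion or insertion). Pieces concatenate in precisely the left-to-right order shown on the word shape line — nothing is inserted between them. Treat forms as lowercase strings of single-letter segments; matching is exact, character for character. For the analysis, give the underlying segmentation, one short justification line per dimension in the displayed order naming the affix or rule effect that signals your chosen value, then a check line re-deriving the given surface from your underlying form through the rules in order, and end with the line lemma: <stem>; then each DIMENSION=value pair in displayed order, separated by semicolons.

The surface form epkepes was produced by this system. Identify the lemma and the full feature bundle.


underlying: epke-p-s
TOR=so - signalled by the affix -p
POLE=ki - signalled by the affix -s
check: epkeps -> epkepes -> epkepes -> epkepes
lemma: epke; TOR=so; POLE=ki


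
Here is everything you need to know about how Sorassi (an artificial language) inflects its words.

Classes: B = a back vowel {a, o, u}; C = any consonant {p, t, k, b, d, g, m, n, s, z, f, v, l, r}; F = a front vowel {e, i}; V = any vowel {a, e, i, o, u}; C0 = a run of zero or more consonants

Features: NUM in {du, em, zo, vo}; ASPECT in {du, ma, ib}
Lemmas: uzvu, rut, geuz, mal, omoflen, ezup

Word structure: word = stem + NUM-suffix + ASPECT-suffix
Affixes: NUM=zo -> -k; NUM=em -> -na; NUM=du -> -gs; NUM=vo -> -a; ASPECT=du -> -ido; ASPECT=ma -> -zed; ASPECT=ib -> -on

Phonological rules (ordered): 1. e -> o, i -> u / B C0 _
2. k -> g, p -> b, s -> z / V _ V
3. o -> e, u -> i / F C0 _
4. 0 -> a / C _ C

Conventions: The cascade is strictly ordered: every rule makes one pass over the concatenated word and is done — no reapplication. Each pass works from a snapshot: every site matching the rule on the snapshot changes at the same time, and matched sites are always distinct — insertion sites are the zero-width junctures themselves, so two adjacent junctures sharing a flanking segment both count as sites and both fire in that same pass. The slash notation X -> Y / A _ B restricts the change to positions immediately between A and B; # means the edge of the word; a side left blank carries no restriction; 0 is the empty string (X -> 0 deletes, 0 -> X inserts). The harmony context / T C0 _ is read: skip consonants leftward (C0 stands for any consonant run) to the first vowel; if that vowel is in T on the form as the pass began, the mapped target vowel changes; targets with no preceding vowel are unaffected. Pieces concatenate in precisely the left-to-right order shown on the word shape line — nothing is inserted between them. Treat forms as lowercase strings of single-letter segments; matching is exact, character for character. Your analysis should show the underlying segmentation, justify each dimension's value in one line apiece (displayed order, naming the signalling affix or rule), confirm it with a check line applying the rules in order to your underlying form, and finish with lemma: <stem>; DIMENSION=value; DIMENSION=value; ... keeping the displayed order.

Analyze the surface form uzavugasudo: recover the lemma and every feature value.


underlying: uzvu-gs-ido
NUM=du - signalled by the affix -gs
ASPECT=du - signalled by the affix -ido
check: uzvugsido -> uzvugsudo -> uzvugsudo -> uzvugsudo -> uzavugasudo
lemma: uzvu; NUM=du; ASPECT=du
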